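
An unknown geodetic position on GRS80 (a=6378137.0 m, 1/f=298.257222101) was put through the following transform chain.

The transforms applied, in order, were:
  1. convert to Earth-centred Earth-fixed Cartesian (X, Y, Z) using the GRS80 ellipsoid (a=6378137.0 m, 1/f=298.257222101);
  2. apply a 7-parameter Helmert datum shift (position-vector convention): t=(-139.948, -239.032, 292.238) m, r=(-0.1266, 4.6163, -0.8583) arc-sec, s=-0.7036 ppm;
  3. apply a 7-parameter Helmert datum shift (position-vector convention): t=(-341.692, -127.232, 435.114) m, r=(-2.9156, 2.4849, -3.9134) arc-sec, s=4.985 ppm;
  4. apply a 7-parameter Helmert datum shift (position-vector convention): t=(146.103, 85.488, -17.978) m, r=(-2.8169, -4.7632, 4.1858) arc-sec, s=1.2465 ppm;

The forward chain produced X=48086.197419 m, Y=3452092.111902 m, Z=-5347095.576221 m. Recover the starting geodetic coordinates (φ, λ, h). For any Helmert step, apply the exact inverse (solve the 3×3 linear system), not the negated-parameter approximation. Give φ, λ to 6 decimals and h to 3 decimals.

start: X=48086.1974, Y=3452092.1119, Z=-5347095.5762 m
→ Helmert⁻¹: X=47886.6118, Y=3452074.3720, Z=-5347024.8949
→ Helmert⁻¹: X=48226.9853, Y=3452260.8964, Z=-5347383.9725
→ Helmert⁻¹: X=48472.2844, Y=3452505.8415, Z=-5347676.7692
→ geod (Bowring, a=6378137.000): φ=-57.32585700°, λ=89.19563500°, h=2493.9230 m

φ=-57.325857°, λ=89.195635°, h=2493.923 m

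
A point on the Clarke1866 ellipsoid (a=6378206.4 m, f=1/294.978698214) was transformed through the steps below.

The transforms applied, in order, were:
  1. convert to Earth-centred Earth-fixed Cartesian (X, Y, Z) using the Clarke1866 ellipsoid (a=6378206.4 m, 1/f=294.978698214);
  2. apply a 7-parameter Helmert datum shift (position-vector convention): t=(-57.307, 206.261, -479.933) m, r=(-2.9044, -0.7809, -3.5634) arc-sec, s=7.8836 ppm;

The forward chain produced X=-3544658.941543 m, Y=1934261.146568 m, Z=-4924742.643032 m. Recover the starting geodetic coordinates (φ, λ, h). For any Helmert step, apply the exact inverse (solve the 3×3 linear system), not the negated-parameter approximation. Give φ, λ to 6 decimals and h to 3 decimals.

start: X=-3544658.9415, Y=1934261.1466, Z=-4924742.6430 m
→ Helmert⁻¹: X=-3544625.7454, Y=1934047.7390, Z=-4924183.2366
→ geod (Bowring, a=6378206.400): φ=-50.83811000°, λ=151.38187300°, h=2832.7900 m

φ=-50.838110°, λ=151.381873°, h=2832.790 m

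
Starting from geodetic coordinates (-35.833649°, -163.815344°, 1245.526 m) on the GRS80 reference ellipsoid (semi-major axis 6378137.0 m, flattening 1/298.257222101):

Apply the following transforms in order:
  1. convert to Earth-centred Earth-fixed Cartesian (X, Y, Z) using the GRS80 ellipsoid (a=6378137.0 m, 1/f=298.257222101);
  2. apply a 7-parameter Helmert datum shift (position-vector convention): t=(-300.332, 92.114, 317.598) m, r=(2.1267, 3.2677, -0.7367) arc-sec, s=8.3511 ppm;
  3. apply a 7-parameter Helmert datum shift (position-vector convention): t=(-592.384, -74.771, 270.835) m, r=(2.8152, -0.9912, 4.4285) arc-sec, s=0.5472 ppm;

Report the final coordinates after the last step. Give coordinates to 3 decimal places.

start: φ=-35.833649°, λ=-163.815344°, h=1245.526 m
→ ECEF (a=6378137.000, f=1/298.257222101): X=-4972630.0235, Y=-1443238.5937, Z=-3713972.3780
→ Helmert 7p (PV): X=-4973035.8754, Y=-1443102.4785, Z=-3713621.8981
→ Helmert 7p (PV): X=-4973582.1515, Y=-1443234.1249, Z=-3713396.6892

X=-4973582.152 m, Y=-1443234.125 m, Z=-3713396.689 m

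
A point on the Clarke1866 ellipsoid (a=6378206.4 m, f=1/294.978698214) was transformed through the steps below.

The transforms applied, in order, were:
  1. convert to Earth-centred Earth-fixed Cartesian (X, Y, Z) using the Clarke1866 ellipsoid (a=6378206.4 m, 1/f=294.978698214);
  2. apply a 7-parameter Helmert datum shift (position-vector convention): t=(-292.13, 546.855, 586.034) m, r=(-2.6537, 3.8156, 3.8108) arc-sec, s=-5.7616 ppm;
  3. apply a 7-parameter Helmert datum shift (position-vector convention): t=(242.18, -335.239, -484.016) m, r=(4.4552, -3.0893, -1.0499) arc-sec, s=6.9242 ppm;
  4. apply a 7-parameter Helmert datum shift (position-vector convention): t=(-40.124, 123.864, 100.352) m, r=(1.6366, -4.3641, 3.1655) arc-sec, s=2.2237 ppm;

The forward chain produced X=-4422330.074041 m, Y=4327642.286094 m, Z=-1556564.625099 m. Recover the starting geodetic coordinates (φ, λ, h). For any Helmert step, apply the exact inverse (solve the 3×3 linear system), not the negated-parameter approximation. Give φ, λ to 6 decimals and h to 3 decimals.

φ=-14.215274°, λ=135.620342°, h=3137.185 m

start: X=-4422330.0740, Y=4327642.2861, Z=-1556564.6251 m
→ Helmert⁻¹: X=-4422246.6363, Y=4327564.3154, Z=-1556602.2876
→ Helmert⁻¹: X=-4422503.5299, Y=4327813.4650, Z=-1556134.7377
→ Helmert⁻¹: X=-4422128.1315, Y=4327393.2706, Z=-1556755.8698
→ geod (Bowring, a=6378206.400): φ=-14.21527400°, λ=135.62034200°, h=3137.1850 m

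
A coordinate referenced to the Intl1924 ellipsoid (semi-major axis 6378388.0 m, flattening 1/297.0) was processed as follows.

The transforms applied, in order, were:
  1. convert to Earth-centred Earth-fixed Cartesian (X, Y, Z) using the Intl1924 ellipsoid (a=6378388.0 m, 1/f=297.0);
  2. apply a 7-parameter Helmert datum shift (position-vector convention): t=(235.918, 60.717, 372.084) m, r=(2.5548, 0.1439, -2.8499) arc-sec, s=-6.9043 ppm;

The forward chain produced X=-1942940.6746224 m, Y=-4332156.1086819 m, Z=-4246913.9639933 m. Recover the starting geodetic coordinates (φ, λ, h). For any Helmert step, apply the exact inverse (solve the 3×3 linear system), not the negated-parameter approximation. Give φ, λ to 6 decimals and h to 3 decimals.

start: X=-1942940.6746, Y=-4332156.1087, Z=-4246913.9640 m
→ Helmert⁻¹: X=-1943127.1874, Y=-4332326.1911, Z=-4247263.0681
→ geod (Bowring, a=6378388.000): φ=-42.00506900°, λ=-114.15710300°, h=1744.9250 m

φ=-42.005069°, λ=-114.157103°, h=1744.925 m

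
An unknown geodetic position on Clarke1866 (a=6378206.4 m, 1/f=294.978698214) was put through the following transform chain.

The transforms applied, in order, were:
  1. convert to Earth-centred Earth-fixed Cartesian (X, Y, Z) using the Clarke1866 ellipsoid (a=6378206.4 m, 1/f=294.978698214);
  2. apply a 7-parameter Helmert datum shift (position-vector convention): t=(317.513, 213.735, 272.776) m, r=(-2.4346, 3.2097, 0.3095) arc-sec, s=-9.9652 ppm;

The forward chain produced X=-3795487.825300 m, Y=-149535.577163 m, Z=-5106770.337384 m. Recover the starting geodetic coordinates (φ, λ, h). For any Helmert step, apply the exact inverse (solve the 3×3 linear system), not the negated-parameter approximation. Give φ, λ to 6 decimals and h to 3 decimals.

φ=-53.544180°, λ=-177.741728°, h=742.514 m

start: X=-3795487.8253, Y=-149535.5772, Z=-5106770.3374 m
→ Helmert⁻¹: X=-3795763.9165, Y=-149684.8278, Z=-5107154.8395
→ geod (Bowring, a=6378206.400): φ=-53.54418000°, λ=-177.74172800°, h=742.5140 m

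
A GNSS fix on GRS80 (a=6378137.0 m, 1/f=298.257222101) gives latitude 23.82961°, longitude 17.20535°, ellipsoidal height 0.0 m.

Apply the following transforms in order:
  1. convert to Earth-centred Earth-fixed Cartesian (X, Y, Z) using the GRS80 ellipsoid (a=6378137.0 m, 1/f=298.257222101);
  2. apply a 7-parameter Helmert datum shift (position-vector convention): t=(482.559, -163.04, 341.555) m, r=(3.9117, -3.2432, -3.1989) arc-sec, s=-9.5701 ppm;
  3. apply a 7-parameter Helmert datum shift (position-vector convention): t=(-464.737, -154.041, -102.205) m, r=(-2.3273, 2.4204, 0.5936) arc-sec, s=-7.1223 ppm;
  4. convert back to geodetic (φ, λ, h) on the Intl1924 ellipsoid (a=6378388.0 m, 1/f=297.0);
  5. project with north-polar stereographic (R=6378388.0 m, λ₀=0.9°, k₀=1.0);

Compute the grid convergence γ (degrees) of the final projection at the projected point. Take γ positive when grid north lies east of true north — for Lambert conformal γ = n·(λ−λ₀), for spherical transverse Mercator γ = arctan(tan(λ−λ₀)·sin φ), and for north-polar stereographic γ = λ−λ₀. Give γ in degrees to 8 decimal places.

start: φ=23.829610°, λ=17.205350°, h=0.000 m
→ ECEF (a=6378137.000, f=1/298.257222101): X=5576369.3698, Y=1726745.2759, Z=2561031.7103
→ Helmert 7p (PV): X=5576785.0737, Y=1726430.6613, Z=2561469.1815
→ Helmert 7p (PV): X=5576305.7060, Y=1726309.2742, Z=2561263.8137
→ geod (Bowring, a=6378388.000): φ=23.83282772°, λ=17.20144686°, h=-315.9355 m
→ into stereo (λ₀=0.9°): φ=23.83282772°, λ−λ₀=16.30144686°
convergence γ = 16.30144686°

16.30144686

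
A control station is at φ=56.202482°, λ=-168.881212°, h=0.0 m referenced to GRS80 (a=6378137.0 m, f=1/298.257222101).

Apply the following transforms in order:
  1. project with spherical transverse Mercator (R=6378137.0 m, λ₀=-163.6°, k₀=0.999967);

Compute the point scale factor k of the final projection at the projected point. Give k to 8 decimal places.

start: φ=56.202482°, λ=-168.881212°, h=0.000 m
→ into tm (λ₀=-163.6°): φ=56.20248200°, λ−λ₀=-5.28121200°
scale k = 1.00128028

1.00128028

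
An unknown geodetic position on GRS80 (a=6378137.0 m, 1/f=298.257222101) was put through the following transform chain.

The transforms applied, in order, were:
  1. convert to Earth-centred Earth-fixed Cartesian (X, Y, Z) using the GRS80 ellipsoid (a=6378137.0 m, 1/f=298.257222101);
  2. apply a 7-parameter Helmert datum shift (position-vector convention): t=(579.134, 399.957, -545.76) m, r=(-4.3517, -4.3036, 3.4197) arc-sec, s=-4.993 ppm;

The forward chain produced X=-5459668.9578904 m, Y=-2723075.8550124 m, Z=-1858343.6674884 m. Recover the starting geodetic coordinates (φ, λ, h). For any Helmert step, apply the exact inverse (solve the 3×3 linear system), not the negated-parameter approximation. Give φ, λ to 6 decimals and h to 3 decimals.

start: X=-5459668.9579, Y=-2723075.8550, Z=-1858343.6675 m
→ Helmert⁻¹: X=-5460359.2670, Y=-2723359.6880, Z=-1857750.7126
→ geod (Bowring, a=6378137.000): φ=-17.04080900°, λ=-153.49222700°, h=2043.3370 m

φ=-17.040809°, λ=-153.492227°, h=2043.337 m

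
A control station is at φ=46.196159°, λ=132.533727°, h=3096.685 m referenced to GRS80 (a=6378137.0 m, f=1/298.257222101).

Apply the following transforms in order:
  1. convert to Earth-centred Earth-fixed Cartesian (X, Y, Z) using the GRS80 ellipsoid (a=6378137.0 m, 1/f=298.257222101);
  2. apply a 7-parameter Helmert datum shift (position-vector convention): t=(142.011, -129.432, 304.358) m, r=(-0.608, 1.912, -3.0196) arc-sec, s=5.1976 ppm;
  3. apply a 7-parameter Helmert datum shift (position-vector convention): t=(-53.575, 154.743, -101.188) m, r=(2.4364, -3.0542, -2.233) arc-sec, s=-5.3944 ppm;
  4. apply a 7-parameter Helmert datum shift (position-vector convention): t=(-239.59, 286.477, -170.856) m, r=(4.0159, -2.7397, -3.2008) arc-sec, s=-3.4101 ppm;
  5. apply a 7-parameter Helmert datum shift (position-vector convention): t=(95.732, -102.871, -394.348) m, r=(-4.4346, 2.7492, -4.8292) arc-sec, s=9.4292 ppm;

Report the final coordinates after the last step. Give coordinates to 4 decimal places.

start: φ=46.196159°, λ=132.533727°, h=3096.685 m
→ ECEF (a=6378137.000, f=1/298.257222101): X=-2991239.8992, Y=3260510.2077, Z=4582601.7107
→ Helmert 7p (PV): X=-2991023.2240, Y=3260455.0208, Z=4582948.0041
→ Helmert 7p (PV): X=-2991093.2272, Y=3260570.4224, Z=4582816.3178
→ Helmert 7p (PV): X=-2991332.8910, Y=3260802.9705, Z=4582653.5869
→ Helmert 7p (PV): X=-2991127.9397, Y=3260899.4078, Z=4582272.2136

X=-2991127.9397 m, Y=3260899.4078 m, Z=4582272.2136 m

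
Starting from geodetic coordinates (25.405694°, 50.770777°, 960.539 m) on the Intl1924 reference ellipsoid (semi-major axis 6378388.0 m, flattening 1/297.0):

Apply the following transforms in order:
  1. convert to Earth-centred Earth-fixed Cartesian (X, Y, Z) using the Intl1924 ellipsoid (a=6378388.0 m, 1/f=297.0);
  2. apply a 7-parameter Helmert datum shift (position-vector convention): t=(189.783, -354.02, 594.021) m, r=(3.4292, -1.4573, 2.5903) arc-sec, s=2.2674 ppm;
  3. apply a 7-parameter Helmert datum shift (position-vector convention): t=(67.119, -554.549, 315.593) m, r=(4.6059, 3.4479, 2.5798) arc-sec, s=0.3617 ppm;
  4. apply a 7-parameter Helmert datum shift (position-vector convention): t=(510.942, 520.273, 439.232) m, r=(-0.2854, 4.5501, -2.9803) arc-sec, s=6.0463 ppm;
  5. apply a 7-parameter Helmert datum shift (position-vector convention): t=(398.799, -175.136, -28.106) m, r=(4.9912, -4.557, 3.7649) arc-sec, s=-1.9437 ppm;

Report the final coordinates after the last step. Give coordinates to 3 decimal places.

start: φ=25.405694°, λ=50.770777°, h=960.539 m
→ ECEF (a=6378388.000, f=1/297.0): X=3646551.0740, Y=4466460.2986, Z=2720186.1249
→ Helmert 7p (PV): X=3646673.8160, Y=4466116.9759, Z=2720886.3334
→ Helmert 7p (PV): X=3646731.8773, Y=4465548.8946, Z=2721241.6817
→ Helmert 7p (PV): X=3647389.4208, Y=4466047.2414, Z=2721610.7427
→ Helmert 7p (PV): X=3647639.4846, Y=4465864.1420, Z=2721765.9975

X=3647639.485 m, Y=4465864.142 m, Z=2721765.997 m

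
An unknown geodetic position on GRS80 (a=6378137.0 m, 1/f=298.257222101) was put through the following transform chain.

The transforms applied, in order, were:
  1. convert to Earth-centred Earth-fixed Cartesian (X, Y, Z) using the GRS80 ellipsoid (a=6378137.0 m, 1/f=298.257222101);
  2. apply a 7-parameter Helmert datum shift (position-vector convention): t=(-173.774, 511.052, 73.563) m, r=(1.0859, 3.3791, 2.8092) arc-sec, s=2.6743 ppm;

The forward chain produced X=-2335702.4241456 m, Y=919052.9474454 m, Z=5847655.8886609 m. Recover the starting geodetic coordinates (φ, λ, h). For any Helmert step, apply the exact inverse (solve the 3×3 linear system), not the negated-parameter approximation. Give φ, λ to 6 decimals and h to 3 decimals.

start: X=-2335702.4241, Y=919052.9474, Z=5847655.8887 m
→ Helmert⁻¹: X=-2335605.6896, Y=918602.0333, Z=5847523.5888
→ geod (Bowring, a=6378137.000): φ=66.91007400°, λ=158.53010900°, h=3300.3880 m

φ=66.910074°, λ=158.530109°, h=3300.388 m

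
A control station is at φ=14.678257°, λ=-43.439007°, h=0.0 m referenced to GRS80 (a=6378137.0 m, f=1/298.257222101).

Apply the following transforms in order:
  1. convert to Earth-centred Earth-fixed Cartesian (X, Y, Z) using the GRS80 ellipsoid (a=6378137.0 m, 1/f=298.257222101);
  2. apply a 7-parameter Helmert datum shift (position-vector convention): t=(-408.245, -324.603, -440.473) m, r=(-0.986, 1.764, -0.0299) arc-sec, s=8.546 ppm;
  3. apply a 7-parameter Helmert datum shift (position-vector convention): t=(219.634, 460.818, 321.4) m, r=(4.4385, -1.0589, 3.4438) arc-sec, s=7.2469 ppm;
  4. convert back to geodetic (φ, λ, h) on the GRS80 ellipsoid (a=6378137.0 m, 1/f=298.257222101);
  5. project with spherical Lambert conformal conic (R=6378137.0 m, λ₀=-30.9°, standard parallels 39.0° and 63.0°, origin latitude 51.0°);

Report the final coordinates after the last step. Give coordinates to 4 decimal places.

E=-1573474.2914 m, N=-4078948.6996 m

start: φ=14.678257°, λ=-43.439007°, h=0.000 m
→ ECEF (a=6378137.000, f=1/298.257222101): X=4481027.1539, Y=-4243279.2456, Z=1605687.5448
→ Helmert 7p (PV): X=4480670.3208, Y=-4243633.0855, Z=1605242.7556
→ Helmert 7p (PV): X=4480985.0371, Y=-4243162.7534, Z=1605507.4741
→ geod (Bowring, a=6378137.000): φ=14.67693609°, λ=-43.43849054°, h=-152.6934 m
→ lcc (R=6378137.0, λ₀=-30.9°): E=-1573474.2914, N=-4078948.6996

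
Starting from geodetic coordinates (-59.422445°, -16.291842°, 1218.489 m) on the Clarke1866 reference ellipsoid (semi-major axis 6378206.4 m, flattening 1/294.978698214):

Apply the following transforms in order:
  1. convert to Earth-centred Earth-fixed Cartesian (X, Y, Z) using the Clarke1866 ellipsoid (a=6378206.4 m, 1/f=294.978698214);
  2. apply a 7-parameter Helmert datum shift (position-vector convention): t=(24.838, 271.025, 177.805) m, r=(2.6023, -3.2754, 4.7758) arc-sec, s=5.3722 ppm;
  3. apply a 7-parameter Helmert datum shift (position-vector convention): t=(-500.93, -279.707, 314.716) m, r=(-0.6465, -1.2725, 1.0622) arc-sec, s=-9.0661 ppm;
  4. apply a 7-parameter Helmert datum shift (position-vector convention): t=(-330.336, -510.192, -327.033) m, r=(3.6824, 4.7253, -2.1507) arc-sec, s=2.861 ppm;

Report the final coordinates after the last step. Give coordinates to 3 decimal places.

start: φ=-59.422445°, λ=-16.291842°, h=1218.489 m
→ ECEF (a=6378206.400, f=1/294.978698214): X=3122770.2744, Y=-912679.3002, Z=-5468875.8144
→ Helmert 7p (PV): X=3122919.8646, Y=-912271.8767, Z=-5468689.3154
→ Helmert 7p (PV): X=3122429.0572, Y=-912544.3715, Z=-5468302.8945
→ Helmert 7p (PV): X=3121972.8663, Y=-912992.1070, Z=-5468733.3955

X=3121972.866 m, Y=-912992.107 m, Z=-5468733.395 m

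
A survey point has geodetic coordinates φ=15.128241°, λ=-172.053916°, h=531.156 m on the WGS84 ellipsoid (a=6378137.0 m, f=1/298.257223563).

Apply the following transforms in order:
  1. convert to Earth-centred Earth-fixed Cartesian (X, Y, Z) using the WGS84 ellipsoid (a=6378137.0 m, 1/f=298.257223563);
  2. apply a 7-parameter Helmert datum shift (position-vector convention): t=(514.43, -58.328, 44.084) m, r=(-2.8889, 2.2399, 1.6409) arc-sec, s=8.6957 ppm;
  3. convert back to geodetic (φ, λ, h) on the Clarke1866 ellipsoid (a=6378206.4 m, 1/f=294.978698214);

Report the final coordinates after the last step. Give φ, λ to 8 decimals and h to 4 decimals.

start: φ=15.128241°, λ=-172.053916°, h=531.156 m
→ ECEF (a=6378137.000, f=1/298.257223563): X=-6099878.7210, Y=-851429.3859, Z=1653940.9144
→ Helmert 7p (PV): X=-6099392.5994, Y=-851520.4796, Z=1654077.5469
→ geod (Bowring, a=6378206.400): φ=15.13161928°, λ=-172.05245144°, h=60.9685 m

φ=15.13161928°, λ=-172.05245144°, h=60.9685 m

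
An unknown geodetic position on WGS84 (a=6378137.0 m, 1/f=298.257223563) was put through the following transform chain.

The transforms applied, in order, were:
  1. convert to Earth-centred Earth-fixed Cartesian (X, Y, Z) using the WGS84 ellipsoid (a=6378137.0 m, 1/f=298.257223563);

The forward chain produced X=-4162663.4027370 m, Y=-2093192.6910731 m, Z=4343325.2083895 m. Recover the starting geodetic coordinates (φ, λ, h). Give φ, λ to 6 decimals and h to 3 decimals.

φ=43.181705°, λ=-153.304492°, h=1580.978 m

start: X=-4162663.4027, Y=-2093192.6911, Z=4343325.2084 m
→ geod (Bowring, a=6378137.000): φ=43.18170500°, λ=-153.30449200°, h=1580.9780 m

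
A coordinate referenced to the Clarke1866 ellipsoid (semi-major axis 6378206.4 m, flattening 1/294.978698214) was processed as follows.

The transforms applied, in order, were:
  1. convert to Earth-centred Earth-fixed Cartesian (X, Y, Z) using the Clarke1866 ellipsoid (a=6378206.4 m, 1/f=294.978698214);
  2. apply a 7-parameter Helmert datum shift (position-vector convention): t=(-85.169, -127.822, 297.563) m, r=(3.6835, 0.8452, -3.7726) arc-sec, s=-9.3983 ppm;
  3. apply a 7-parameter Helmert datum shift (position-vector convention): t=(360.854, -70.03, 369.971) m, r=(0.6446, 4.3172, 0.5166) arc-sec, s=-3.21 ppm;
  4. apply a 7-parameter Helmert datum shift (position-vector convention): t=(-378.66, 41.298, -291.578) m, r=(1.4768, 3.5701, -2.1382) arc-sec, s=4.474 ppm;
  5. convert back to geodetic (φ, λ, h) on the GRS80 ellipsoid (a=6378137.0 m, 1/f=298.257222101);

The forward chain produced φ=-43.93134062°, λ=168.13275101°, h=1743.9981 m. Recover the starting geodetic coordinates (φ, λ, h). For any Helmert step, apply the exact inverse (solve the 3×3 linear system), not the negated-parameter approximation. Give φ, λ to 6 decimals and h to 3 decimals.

φ=-43.939048°, λ=168.133111°, h=2053.234 m

start: φ=-43.931341°, λ=168.132751°, h=1743.998 m
→ ECEF (a=6378137.000, f=1/298.257222101): X=-4503667.9278, Y=946383.3360, Z=-4403810.6806
→ Helmert⁻¹: X=-4503202.7106, Y=946259.5942, Z=-4403584.1193
→ Helmert⁻¹: X=-4503483.4722, Y=946330.1779, Z=-4404065.4440
→ Helmert⁻¹: X=-4503439.8881, Y=946305.8718, Z=-4404439.7536
→ geod (Bowring, a=6378206.400): φ=-43.93904800°, λ=168.13311100°, h=2053.2340 m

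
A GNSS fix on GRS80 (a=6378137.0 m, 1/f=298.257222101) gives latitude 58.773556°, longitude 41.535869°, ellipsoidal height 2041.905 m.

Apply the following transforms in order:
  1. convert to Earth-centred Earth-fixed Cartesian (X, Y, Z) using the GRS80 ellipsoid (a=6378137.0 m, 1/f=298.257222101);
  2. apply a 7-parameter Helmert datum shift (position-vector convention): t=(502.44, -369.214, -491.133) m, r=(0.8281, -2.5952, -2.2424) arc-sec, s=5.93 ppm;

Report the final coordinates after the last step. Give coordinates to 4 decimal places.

X=2482444.0005 m, Y=2198229.2832 m, Z=5432229.2522 m

start: φ=58.773556°, λ=41.535869°, h=2041.905 m
→ ECEF (a=6378137.000, f=1/298.257222101): X=2481971.2932, Y=2198634.2530, Z=5432648.1145
→ Helmert 7p (PV): X=2482444.0005, Y=2198229.2832, Z=5432229.2522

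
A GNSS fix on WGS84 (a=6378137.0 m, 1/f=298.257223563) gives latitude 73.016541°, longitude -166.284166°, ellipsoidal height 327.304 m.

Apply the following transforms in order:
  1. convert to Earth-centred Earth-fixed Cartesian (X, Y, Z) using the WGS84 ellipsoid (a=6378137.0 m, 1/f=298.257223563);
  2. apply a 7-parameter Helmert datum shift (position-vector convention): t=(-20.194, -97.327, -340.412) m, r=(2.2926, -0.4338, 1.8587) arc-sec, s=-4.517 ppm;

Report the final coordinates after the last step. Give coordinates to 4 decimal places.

X=-1815579.5414 m, Y=-443296.3519 m, Z=6077718.0364 m

start: φ=73.016541°, λ=-166.284166°, h=327.304 m
→ ECEF (a=6378137.000, f=1/298.257223563): X=-1815558.7584, Y=-443117.1094, Z=6078094.6466
→ Helmert 7p (PV): X=-1815579.5414, Y=-443296.3519, Z=6077718.0364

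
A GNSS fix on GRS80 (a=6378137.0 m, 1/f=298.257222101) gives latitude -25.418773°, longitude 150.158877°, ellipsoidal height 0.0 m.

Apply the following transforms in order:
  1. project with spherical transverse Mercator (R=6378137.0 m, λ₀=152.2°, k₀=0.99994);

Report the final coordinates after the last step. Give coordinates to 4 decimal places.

start: φ=-25.418773°, λ=150.158877°, h=0.000 m
→ tm (R=6378137.0, λ₀=152.2°): E=-205236.0855, N=-2831004.6666

E=-205236.0855 m, N=-2831004.6666 m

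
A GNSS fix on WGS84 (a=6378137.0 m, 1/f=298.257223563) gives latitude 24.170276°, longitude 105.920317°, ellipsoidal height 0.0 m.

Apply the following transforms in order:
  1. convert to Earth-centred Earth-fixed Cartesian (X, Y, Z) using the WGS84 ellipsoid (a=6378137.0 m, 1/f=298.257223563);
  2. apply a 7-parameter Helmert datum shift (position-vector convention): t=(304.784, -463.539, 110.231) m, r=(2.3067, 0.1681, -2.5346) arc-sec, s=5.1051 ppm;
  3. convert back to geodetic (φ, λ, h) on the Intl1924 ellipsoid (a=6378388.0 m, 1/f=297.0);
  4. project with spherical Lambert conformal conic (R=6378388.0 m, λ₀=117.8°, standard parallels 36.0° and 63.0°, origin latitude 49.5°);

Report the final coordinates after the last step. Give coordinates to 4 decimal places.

start: φ=24.170276°, λ=105.920317°, h=0.000 m
→ ECEF (a=6378137.000, f=1/298.257223563): X=-1597044.7404, Y=5598933.1032, Z=2595501.1697
→ Helmert 7p (PV): X=-1596677.1937, Y=5598488.7459, Z=2595688.5669
→ geod (Bowring, a=6378388.000): φ=24.17438718°, λ=105.91803803°, h=-640.8065 m
→ lcc (R=6378388.0, λ₀=117.8°): E=-1280471.4969, N=-2728838.5698

E=-1280471.4969 m, N=-2728838.5698 m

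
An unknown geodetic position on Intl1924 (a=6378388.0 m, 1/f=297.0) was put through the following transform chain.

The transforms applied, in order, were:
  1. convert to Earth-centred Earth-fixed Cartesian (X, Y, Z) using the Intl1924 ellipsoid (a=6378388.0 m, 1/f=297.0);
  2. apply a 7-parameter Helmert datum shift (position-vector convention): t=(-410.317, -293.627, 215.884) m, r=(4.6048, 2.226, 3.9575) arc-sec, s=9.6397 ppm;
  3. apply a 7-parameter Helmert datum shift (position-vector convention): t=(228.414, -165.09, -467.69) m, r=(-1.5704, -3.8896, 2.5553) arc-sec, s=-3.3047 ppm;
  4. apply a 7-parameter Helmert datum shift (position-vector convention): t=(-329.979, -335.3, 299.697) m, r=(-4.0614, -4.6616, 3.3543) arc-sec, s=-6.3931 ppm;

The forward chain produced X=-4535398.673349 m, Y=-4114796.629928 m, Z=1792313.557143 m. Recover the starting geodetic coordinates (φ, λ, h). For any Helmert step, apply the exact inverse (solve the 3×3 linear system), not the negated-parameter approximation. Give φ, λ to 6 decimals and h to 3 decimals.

φ=16.421050°, λ=-137.788342°, h=3161.151 m

start: X=-4535398.6733, Y=-4114796.6299, Z=1792313.5571 m
→ Helmert⁻¹: X=-4535124.0969, Y=-4114449.1694, Z=1792046.7965
→ Helmert⁻¹: X=-4535384.6650, Y=-4114255.1373, Z=1792574.6114
→ Helmert⁻¹: X=-4535028.9053, Y=-4113794.8276, Z=1792384.3472
→ geod (Bowring, a=6378388.000): φ=16.42105000°, λ=-137.78834200°, h=3161.1510 m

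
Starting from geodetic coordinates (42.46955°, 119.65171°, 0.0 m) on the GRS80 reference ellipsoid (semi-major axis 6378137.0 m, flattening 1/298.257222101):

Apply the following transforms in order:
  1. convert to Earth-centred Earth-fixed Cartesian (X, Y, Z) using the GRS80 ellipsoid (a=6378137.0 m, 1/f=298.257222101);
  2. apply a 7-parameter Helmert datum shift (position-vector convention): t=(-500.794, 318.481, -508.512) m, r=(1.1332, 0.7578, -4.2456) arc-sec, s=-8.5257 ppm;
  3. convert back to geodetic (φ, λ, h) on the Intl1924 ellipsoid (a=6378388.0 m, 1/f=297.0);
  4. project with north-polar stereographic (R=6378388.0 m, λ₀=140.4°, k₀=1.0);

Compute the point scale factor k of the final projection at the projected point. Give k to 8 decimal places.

1.19393776

start: φ=42.469550°, λ=119.651710°, h=0.000 m
→ ECEF (a=6378137.000, f=1/298.257222101): X=-2331121.5532, Y=4094906.5777, Z=4284220.3056
→ Helmert 7p (PV): X=-2331502.4473, Y=4095214.5915, Z=4283706.3288
→ geod (Bowring, a=6378388.000): φ=42.46418355°, λ=119.65388191°, h=-219.9791 m
→ into stereo (λ₀=140.4°): φ=42.46418355°, λ−λ₀=-20.74611809°
scale k = 1.19393776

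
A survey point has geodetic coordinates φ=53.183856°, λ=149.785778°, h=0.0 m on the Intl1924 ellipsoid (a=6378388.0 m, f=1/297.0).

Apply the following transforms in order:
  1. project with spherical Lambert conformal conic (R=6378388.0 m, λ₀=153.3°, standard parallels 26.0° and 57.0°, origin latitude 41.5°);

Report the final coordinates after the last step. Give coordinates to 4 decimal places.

E=-230333.0028 m, N=1265557.1781 m

start: φ=53.183856°, λ=149.785778°, h=0.000 m
→ lcc (R=6378388.0, λ₀=153.3°): E=-230333.0028, N=1265557.1781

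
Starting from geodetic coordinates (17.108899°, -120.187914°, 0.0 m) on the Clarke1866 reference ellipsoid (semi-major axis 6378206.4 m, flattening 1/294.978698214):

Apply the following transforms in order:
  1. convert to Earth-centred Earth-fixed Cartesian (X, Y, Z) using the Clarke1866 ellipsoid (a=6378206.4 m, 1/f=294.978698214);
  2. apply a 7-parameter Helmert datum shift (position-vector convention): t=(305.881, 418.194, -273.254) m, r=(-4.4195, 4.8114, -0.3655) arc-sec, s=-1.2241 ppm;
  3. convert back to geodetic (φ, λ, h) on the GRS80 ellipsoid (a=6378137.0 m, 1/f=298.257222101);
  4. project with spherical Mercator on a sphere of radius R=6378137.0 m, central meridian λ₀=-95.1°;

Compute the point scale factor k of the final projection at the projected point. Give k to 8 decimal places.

1.04629909

start: φ=17.108899°, λ=-120.187914°, h=0.000 m
→ ECEF (a=6378206.400, f=1/294.978698214): X=-3066173.1357, Y=-5270769.9917, Z=1864242.1469
→ Helmert 7p (PV): X=-3065829.3553, Y=-5270299.9687, Z=1864151.0665
→ geod (Bowring, a=6378137.000): φ=17.10844638°, λ=-120.18734254°, h=-531.4376 m
→ into merc (λ₀=-95.1°): φ=17.10844638°, λ−λ₀=-25.08734254°
scale k = 1.04629909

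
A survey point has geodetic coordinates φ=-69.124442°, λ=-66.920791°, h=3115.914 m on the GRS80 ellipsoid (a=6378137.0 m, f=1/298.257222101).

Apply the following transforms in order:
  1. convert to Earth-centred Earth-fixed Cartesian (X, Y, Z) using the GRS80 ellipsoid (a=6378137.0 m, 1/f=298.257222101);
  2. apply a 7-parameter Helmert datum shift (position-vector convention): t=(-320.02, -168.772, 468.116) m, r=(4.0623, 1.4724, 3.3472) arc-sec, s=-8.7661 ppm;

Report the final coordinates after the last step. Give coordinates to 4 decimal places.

X=893651.9676 m, Y=-2098054.1311 m, Z=-5939372.4169 m

start: φ=-69.124442°, λ=-66.920791°, h=3115.914 m
→ ECEF (a=6378137.000, f=1/298.257222101): X=893988.1791, Y=-2098035.2397, Z=-5939844.9010
→ Helmert 7p (PV): X=893651.9676, Y=-2098054.1311, Z=-5939372.4169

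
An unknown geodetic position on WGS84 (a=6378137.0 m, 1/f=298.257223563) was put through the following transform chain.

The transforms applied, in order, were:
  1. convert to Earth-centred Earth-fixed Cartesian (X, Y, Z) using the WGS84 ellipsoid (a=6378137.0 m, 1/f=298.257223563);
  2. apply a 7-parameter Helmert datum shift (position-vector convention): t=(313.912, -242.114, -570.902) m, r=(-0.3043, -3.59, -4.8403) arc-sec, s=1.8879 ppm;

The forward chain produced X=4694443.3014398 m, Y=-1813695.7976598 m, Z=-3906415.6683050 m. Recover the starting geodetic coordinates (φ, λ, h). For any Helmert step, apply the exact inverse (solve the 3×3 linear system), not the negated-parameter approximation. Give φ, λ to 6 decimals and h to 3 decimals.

start: X=4694443.3014, Y=-1813695.7977, Z=-3906415.6683 m
→ Helmert⁻¹: X=4694095.0981, Y=-1813334.3440, Z=-3905921.7675
→ geod (Bowring, a=6378137.000): φ=-38.00484400°, λ=-21.12160400°, h=87.9050 m

φ=-38.004844°, λ=-21.121604°, h=87.905 m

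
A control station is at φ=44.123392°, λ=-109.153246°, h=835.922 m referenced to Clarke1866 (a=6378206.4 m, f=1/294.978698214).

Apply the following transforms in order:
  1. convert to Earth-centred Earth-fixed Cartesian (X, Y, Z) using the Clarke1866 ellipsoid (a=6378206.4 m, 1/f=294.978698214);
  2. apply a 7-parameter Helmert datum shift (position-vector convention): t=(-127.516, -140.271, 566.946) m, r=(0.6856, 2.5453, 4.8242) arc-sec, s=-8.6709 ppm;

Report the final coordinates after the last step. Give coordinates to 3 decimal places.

X=-1504827.749 m, Y=-4332928.944 m, Z=4418856.127 m

start: φ=44.123392°, λ=-109.153246°, h=835.922 m
→ ECEF (a=6378206.400, f=1/294.978698214): X=-1504869.1390, Y=-4332776.3601, Z=4418323.3240
→ Helmert 7p (PV): X=-1504827.7492, Y=-4332928.9440, Z=4418856.1275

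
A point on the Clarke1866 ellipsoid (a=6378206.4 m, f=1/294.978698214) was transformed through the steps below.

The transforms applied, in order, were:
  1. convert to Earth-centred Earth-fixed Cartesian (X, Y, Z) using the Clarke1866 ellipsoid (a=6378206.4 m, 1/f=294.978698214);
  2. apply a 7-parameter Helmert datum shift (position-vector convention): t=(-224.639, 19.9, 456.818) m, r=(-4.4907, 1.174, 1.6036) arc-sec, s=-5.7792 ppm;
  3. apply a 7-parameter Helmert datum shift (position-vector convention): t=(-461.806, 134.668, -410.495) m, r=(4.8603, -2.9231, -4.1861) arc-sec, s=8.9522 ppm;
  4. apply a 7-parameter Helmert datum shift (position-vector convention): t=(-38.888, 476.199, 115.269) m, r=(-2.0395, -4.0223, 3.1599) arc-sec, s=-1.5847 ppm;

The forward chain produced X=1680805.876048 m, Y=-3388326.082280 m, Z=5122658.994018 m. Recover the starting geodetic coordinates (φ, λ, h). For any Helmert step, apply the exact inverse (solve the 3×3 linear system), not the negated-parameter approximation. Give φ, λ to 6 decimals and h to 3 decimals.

φ=53.736987°, λ=-63.608826°, h=3888.164 m

start: X=1680805.8760, Y=-3388326.0823, Z=5122658.9940 m
→ Helmert⁻¹: X=1680895.4031, Y=-3388884.0522, Z=5122485.5556
→ Helmert⁻¹: X=1681483.5328, Y=-3388833.5429, Z=5122906.2130
→ Helmert⁻¹: X=1681662.3878, Y=-3388997.6247, Z=5122414.7867
→ geod (Bowring, a=6378206.400): φ=53.73698700°, λ=-63.60882600°, h=3888.1640 m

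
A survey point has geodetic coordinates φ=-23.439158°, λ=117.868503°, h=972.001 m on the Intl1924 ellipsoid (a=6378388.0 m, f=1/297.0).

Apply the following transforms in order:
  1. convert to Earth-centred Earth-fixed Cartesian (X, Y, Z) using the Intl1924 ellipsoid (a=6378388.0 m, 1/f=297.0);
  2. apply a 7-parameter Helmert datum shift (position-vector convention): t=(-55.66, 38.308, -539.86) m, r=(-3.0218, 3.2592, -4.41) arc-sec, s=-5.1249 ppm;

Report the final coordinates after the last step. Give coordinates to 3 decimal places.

start: φ=-23.439158°, λ=117.868503°, h=972.001 m
→ ECEF (a=6378388.000, f=1/297.0): X=-2737383.8867, Y=5176898.2378, Z=-2521834.9494
→ Helmert 7p (PV): X=-2737354.6824, Y=5176931.5955, Z=-2522394.4736

X=-2737354.682 m, Y=5176931.595 m, Z=-2522394.474 m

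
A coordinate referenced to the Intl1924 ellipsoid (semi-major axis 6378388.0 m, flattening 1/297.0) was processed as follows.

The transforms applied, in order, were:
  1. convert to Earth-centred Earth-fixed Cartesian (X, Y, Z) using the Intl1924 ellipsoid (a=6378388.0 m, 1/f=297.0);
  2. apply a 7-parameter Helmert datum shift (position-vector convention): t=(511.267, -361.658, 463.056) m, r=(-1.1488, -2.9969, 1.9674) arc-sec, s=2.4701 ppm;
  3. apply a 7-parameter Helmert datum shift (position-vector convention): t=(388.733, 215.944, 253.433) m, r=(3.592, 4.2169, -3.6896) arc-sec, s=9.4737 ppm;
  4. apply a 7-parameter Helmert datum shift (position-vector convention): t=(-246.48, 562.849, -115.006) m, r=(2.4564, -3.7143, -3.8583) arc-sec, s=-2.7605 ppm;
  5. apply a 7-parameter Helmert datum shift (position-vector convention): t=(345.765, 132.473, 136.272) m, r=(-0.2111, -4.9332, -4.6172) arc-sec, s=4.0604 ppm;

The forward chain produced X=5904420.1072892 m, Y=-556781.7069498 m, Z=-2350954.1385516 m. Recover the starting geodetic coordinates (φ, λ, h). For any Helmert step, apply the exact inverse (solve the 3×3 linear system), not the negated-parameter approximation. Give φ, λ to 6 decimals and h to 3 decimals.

φ=-21.767787°, λ=-5.390964°, h=3444.710 m

start: X=5904420.1073, Y=-556781.7069, Z=-2350954.1386 m
→ Helmert⁻¹: X=5904006.5991, Y=-556777.3522, Z=-2351222.6392
→ Helmert⁻¹: X=5904237.4623, Y=-557259.2982, Z=-2351213.8072
→ Helmert⁻¹: X=5903850.8398, Y=-557405.3016, Z=-2351314.5574
→ Helmert⁻¹: X=5903285.5063, Y=-557085.4758, Z=-2351860.6781
→ geod (Bowring, a=6378388.000): φ=-21.76778700°, λ=-5.39096400°, h=3444.7100 m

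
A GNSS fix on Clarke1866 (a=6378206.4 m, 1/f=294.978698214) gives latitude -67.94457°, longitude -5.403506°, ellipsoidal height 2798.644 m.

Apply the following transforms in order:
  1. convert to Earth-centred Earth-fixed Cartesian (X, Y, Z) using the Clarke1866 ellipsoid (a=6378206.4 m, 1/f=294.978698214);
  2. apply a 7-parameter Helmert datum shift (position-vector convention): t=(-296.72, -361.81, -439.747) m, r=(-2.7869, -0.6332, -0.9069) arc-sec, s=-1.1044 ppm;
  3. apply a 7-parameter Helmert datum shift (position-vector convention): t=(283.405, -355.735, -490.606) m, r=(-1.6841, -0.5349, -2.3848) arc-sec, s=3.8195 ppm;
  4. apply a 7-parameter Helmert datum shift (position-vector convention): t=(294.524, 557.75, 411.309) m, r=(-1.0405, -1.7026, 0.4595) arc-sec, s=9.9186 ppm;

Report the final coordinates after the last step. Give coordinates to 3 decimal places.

start: φ=-67.944570°, λ=-5.403506°, h=2798.644 m
→ ECEF (a=6378206.400, f=1/294.978698214): X=2392403.5350, Y=-226296.4206, Z=-5891180.7742
→ Helmert 7p (PV): X=2392121.2628, Y=-226748.0968, Z=-5891603.6131
→ Helmert 7p (PV): X=2392426.4614, Y=-227180.4589, Z=-5892108.6673
→ Helmert 7p (PV): X=2392793.8576, Y=-226649.3554, Z=-5891734.9054

X=2392793.858 m, Y=-226649.355 m, Z=-5891734.905 m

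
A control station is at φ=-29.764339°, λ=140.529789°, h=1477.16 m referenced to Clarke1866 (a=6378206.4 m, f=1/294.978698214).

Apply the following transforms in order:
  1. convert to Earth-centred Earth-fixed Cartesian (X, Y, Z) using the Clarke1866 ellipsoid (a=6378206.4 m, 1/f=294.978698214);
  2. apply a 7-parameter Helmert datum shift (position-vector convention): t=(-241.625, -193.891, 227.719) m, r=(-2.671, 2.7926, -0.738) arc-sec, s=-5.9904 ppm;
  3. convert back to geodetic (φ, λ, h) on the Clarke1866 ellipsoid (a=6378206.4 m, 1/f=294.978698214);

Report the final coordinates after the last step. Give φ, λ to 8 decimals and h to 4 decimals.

φ=-29.76214604°, λ=140.53332437°, h=1380.8246 m

start: φ=-29.764339°, λ=140.529789°, h=1477.160 m
→ ECEF (a=6378206.400, f=1/294.978698214): X=-4278689.0124, Y=3523344.4214, Z=-3148284.6773
→ Helmert 7p (PV): X=-4278935.0242, Y=3523103.9648, Z=-3148025.7953
→ geod (Bowring, a=6378206.400): φ=-29.76214604°, λ=140.53332437°, h=1380.8246 m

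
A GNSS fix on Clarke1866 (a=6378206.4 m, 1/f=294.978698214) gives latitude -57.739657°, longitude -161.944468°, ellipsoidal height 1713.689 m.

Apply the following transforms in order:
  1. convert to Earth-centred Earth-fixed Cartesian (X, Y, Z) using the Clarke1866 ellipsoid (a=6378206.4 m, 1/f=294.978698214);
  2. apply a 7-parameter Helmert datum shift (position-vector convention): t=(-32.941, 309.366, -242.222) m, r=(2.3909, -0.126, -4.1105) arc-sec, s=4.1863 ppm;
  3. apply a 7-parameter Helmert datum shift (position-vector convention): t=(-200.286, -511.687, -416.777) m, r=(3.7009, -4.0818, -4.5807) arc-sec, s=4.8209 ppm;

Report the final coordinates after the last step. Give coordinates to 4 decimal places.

start: φ=-57.739657°, λ=-161.944468°, h=1713.689 m
→ ECEF (a=6378206.400, f=1/294.978698214): X=-3245560.7732, Y=-1058025.4625, Z=-5371565.7822
→ Helmert 7p (PV): X=-3245625.1044, Y=-1057593.5828, Z=-5371844.7379
→ Helmert 7p (PV): X=-3245758.2197, Y=-1057941.9049, Z=-5372370.6163

X=-3245758.2197 m, Y=-1057941.9049 m, Z=-5372370.6163 m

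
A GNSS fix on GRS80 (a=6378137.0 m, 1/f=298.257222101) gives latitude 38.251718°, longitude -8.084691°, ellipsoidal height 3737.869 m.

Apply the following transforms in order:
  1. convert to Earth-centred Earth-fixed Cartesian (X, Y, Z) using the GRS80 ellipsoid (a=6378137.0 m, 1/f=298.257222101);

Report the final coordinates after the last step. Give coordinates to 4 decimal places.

start: φ=38.251718°, λ=-8.084691°, h=3737.869 m
→ ECEF (a=6378137.000, f=1/298.257222101): X=4968240.8352, Y=-705731.0666, Z=3929737.6353

X=4968240.8352 m, Y=-705731.0666 m, Z=3929737.6353 m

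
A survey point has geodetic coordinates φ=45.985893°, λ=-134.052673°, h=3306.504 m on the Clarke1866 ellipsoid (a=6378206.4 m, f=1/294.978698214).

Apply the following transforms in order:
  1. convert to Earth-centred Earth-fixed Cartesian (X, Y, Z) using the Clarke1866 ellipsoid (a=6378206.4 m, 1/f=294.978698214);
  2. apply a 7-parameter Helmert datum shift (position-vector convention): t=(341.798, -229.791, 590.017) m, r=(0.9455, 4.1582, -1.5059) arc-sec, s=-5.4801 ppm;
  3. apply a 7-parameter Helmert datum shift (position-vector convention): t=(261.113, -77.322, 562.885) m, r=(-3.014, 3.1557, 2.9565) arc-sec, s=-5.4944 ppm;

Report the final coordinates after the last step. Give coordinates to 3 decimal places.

X=-3087703.543 m, Y=-3192630.545 m, Z=4567576.745 m

start: φ=45.985893°, λ=-134.052673°, h=3306.504 m
→ ECEF (a=6378206.400, f=1/294.978698214): X=-3088524.7253, Y=-3192382.5549, Z=4566332.4342
→ Helmert 7p (PV): X=-3088097.2541, Y=-3192593.2342, Z=4566945.0566
→ Helmert 7p (PV): X=-3087703.5425, Y=-3192630.5448, Z=4567576.7452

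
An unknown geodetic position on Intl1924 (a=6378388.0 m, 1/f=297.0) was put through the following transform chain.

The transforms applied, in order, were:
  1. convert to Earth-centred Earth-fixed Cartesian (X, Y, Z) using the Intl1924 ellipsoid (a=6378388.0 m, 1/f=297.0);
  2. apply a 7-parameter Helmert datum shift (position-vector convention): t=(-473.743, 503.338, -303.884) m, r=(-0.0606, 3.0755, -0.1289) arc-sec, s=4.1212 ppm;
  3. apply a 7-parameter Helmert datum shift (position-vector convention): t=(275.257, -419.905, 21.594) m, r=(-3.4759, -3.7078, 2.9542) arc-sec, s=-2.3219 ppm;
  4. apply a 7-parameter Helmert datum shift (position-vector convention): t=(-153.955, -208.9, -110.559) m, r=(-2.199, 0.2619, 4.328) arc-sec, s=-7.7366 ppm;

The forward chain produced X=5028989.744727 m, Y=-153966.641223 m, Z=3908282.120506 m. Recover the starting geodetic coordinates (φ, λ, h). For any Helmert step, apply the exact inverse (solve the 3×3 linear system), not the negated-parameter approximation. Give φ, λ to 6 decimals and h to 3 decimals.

φ=38.027653°, λ=-1.755280°, h=1232.274 m

start: X=5028989.7447, Y=-153966.6412, Z=3908282.1205 m
→ Helmert⁻¹: X=5029174.4165, Y=-153906.1246, Z=3908427.6623
→ Helmert⁻¹: X=5028978.8915, Y=-153624.4645, Z=3908322.1539
→ Helmert⁻¹: X=5029373.7233, Y=-154125.1727, Z=3908684.8746
→ geod (Bowring, a=6378388.000): φ=38.02765300°, λ=-1.75528000°, h=1232.2740 m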